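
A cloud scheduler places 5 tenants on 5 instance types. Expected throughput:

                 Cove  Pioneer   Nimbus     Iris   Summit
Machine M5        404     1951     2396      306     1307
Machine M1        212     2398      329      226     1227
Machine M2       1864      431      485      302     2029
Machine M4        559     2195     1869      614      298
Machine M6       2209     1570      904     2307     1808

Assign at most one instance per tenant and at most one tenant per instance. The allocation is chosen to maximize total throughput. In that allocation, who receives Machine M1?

Summit receives Machine M1.

Optimal: Cove→Machine M2 (1864 ops/s), Pioneer→Machine M4 (2195 ops/s), Nimbus→Machine M5 (2396 ops/s), Iris→Machine M6 (2307 ops/s), Summit→Machine M1 (1227 ops/s) — total 1864+2195+2396+2307+1227 = 9989 ops/s.
Max-entry greedy (repeatedly take the single best remaining cell) gives 9689 ops/s, worse by 300.
Next-best assignment: Cove→Machine M2, Pioneer→Machine M1, Nimbus→Machine M4, Iris→Machine M6, Summit→Machine M5 = 9745 ops/s.
Every other assignment is strictly worse.
Summit's own top instance is Machine M2 (2029 ops/s), but forcing Summit→Machine M2 and reassigning the rest optimally gives only 9689 ops/s — worse by 300.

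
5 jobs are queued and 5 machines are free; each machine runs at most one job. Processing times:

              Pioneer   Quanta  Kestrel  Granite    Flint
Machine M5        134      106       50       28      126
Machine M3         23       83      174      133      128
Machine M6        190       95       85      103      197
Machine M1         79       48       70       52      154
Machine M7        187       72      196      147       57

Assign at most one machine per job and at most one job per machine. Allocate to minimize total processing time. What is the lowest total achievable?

Treat this as an assignment problem: match each job to one machine.
Optimal: Pioneer→Machine M3 (23 min), Quanta→Machine M1 (48 min), Kestrel→Machine M6 (85 min), Granite→Machine M5 (28 min), Flint→Machine M7 (57 min) — total 23+48+85+28+57 = 241 min.
Row-greedy (each job in turn takes its cheapest remaining machine) gives 281 min, worse by 40.
Next-best assignment: Pioneer→Machine M3, Quanta→Machine M6, Kestrel→Machine M1, Granite→Machine M5, Flint→Machine M7 = 273 min.
Every other assignment is strictly worse.

Min total: 241 min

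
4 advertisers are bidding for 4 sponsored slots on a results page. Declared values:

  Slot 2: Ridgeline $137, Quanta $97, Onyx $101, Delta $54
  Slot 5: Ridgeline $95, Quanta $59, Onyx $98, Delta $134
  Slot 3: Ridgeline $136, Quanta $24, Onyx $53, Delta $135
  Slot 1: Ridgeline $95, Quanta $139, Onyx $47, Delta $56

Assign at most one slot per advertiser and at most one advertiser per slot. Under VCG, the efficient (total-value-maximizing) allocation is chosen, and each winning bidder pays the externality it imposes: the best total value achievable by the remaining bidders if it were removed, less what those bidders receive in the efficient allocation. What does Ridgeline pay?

Ridgeline pays $1.

Efficient allocation: Ridgeline→Slot 3 ($136), Quanta→Slot 1 ($139), Onyx→Slot 2 ($101), Delta→Slot 5 ($134); total welfare W = $510.
Ridgeline receives Slot 3 at value $136, so the others get W − 136 = $374.
Without Ridgeline: best allocation of the remaining 3 bidders over all 4 slots is Quanta→Slot 1 ($139), Onyx→Slot 2 ($101), Delta→Slot 3 ($135), total $375.
VCG payment = (others' best without Ridgeline) − (others' welfare with Ridgeline) = 375 − 374 = $1.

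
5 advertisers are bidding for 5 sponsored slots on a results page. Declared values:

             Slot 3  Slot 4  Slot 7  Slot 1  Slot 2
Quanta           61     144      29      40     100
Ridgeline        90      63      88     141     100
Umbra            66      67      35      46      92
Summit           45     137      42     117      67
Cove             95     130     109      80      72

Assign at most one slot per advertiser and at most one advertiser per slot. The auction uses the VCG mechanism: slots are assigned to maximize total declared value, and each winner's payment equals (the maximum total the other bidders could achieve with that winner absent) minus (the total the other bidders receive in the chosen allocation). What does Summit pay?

Summit pays $70.

Efficient allocation: Quanta→Slot 2 ($100), Ridgeline→Slot 1 ($141), Umbra→Slot 3 ($66), Summit→Slot 4 ($137), Cove→Slot 7 ($109); total welfare W = $553.
Summit receives Slot 4 at value $137, so the others get W − 137 = $416.
Without Summit: best allocation of the remaining 4 bidders over all 5 slots is Quanta→Slot 4 ($144), Ridgeline→Slot 1 ($141), Umbra→Slot 2 ($92), Cove→Slot 7 ($109), total $486.
VCG payment = (others' best without Summit) − (others' welfare with Summit) = 486 − 416 = $70.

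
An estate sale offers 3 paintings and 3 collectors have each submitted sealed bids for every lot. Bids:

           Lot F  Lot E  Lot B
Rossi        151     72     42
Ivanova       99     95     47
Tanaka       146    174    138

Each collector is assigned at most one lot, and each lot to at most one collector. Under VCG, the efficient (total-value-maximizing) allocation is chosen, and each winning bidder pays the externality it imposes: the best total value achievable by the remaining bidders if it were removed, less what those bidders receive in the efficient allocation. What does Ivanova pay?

Efficient allocation: Rossi→Lot F ($151), Ivanova→Lot E ($95), Tanaka→Lot B ($138); total welfare W = $384.
Ivanova receives Lot E at value $95, so the others get W − 95 = $289.
Without Ivanova: best allocation of the remaining 2 bidders over all 3 lots is Rossi→Lot F ($151), Tanaka→Lot E ($174), total $325.
VCG payment = (others' best without Ivanova) − (others' welfare with Ivanova) = 325 − 289 = $36.

Ivanova pays $36.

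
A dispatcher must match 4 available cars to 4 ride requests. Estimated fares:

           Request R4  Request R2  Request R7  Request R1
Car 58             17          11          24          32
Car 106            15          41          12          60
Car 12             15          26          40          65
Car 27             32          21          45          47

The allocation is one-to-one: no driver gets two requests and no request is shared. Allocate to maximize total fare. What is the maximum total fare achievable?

This is a one-to-one assignment (maximum-weight bipartite matching).
Optimal: Car 58→Request R4 ($17), Car 106→Request R2 ($41), Car 12→Request R1 ($65), Car 27→Request R7 ($45) — total 17+41+65+45 = $168.
Row-greedy (each driver in turn takes its best remaining request) gives $145, worse by 23.
No other one-to-one assignment exceeds $168.

Max total: $168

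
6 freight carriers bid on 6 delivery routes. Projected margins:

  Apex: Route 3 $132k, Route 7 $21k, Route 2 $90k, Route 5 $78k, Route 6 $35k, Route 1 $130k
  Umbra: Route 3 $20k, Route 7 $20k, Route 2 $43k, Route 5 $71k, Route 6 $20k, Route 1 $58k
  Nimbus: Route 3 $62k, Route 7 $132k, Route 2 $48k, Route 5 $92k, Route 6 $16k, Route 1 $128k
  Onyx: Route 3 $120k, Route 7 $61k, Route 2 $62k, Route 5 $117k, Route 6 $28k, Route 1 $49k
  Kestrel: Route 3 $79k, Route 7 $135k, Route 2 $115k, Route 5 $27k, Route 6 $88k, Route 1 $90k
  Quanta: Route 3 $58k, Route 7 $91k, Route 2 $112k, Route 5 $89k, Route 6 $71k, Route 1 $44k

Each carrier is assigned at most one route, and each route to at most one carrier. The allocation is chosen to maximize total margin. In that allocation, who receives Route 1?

Optimal: Apex→Route 1 ($130k), Umbra→Route 5 ($71k), Nimbus→Route 7 ($132k), Onyx→Route 3 ($120k), Kestrel→Route 6 ($88k), Quanta→Route 2 ($112k) — total 130+71+132+120+88+112 = $653k.
Next-best assignment: Apex→Route 3, Umbra→Route 6, Nimbus→Route 1, Onyx→Route 5, Kestrel→Route 7, Quanta→Route 2 = $644k.
Apex's own top route is Route 3 ($132k), but forcing Apex→Route 3 and reassigning the rest optimally gives only $644k — worse by 9.

Apex receives Route 1.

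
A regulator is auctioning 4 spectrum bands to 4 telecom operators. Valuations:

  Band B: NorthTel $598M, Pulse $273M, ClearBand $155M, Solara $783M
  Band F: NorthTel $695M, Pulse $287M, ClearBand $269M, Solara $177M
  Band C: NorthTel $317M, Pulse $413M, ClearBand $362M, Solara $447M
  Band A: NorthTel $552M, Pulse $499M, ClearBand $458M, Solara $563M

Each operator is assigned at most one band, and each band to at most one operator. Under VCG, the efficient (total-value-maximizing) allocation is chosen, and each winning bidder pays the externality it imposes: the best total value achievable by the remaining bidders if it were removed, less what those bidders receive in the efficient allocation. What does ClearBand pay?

ClearBand pays $86M.

Efficient allocation: NorthTel→Band F ($695M), Pulse→Band C ($413M), ClearBand→Band A ($458M), Solara→Band B ($783M); total welfare W = $2349M.
ClearBand receives Band A at value $458M, so the others get W − 458 = $1891M.
Without ClearBand: best allocation of the remaining 3 bidders over all 4 bands is NorthTel→Band F ($695M), Pulse→Band A ($499M), Solara→Band B ($783M), total $1977M.
VCG payment = (others' best without ClearBand) − (others' welfare with ClearBand) = 1977 − 1891 = $86M.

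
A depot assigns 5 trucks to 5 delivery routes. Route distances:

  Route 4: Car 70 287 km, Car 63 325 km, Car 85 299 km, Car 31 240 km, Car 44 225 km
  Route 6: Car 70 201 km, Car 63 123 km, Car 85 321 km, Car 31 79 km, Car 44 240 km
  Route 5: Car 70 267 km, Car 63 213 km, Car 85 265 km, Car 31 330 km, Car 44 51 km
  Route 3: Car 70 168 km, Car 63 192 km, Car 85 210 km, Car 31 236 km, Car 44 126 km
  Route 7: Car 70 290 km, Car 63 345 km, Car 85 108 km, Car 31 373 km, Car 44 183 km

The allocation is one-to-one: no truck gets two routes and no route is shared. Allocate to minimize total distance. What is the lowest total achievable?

Optimal: Car 70→Route 3 (168 km), Car 63→Route 6 (123 km), Car 85→Route 7 (108 km), Car 31→Route 4 (240 km), Car 44→Route 5 (51 km) — total 168+123+108+240+51 = 690 km.
Column-greedy (each route in turn goes to its cheapest remaining truck) gives 793 km, worse by 103.
Next-best assignment: Car 70→Route 4, Car 63→Route 3, Car 85→Route 7, Car 31→Route 6, Car 44→Route 5 = 717 km.
Every other assignment is strictly worse.

Minimum total: 690 km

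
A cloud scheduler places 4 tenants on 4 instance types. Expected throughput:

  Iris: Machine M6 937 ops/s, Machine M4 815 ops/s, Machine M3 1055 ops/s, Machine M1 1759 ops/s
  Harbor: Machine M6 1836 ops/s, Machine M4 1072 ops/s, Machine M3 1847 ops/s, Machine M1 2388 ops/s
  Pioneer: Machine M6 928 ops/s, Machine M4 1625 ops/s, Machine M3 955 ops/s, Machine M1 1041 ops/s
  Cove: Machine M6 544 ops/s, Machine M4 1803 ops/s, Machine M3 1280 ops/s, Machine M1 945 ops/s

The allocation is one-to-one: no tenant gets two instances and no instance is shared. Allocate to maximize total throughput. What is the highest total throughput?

Max total: 6500 ops/s

Optimal: Iris→Machine M1 (1759 ops/s), Harbor→Machine M6 (1836 ops/s), Pioneer→Machine M4 (1625 ops/s), Cove→Machine M3 (1280 ops/s) — total 1759+1836+1625+1280 = 6500 ops/s.
Row-greedy (each tenant in turn takes its best remaining instance) gives 5775 ops/s, worse by 725.
Swapping Pioneer↔Iris (Pioneer→Machine M1 1041 ops/s, Iris→Machine M4 815 ops/s) loses 1528.
No other one-to-one assignment exceeds 6500 ops/s.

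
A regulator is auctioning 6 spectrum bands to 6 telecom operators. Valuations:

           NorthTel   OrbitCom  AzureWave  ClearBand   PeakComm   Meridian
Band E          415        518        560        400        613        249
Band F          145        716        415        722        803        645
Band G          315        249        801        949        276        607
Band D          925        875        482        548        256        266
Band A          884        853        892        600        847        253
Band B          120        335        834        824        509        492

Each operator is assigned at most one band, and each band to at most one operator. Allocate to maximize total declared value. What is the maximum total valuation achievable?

Max total: $4819M

Optimal: NorthTel→Band D ($925M), OrbitCom→Band A ($853M), AzureWave→Band B ($834M), ClearBand→Band G ($949M), PeakComm→Band E ($613M), Meridian→Band F ($645M) — total 925+853+834+949+613+645 = $4819M.
Max-entry greedy (repeatedly take the single best remaining cell) gives $4579M, worse by 240.
Swapping OrbitCom↔ClearBand (OrbitCom→Band G $249M, ClearBand→Band A $600M) loses 953.
Checked against all permutations: $4819M is optimal.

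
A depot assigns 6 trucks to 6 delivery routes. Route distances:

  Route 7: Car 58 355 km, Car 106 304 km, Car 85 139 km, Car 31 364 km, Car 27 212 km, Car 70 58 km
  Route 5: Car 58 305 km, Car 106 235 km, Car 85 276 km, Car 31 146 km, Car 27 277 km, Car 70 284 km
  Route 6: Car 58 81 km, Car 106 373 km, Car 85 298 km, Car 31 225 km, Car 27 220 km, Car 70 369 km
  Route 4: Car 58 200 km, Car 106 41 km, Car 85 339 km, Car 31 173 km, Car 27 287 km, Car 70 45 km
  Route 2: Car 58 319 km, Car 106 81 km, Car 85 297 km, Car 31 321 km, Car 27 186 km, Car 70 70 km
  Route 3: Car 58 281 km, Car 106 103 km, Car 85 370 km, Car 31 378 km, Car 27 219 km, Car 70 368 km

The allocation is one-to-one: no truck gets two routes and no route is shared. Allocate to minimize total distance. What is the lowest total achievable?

Optimal: Car 58→Route 6 (81 km), Car 106→Route 4 (41 km), Car 85→Route 7 (139 km), Car 31→Route 5 (146 km), Car 27→Route 3 (219 km), Car 70→Route 2 (70 km) — total 81+41+139+146+219+70 = 696 km.
Column-greedy (each route in turn goes to its cheapest remaining truck) gives 882 km, worse by 186.
Swapping Car 70↔Car 85 (Car 70→Route 7 58 km, Car 85→Route 2 297 km) adds 146.

Minimum total: 696 km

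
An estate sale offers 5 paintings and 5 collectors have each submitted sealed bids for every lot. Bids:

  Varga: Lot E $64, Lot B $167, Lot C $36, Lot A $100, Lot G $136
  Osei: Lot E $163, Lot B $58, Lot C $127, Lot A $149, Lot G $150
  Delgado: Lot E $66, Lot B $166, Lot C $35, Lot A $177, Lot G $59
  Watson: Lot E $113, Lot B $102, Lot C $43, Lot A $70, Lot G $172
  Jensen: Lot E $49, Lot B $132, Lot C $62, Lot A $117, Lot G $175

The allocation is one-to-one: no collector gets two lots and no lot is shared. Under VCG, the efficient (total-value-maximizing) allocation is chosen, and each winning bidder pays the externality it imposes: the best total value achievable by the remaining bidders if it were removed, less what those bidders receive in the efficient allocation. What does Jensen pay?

Efficient allocation: Varga→Lot B ($167), Osei→Lot C ($127), Delgado→Lot A ($177), Watson→Lot E ($113), Jensen→Lot G ($175); total welfare W = $759.
Jensen receives Lot G at value $175, so the others get W − 175 = $584.
Without Jensen: best allocation of the remaining 4 bidders over all 5 lots is Varga→Lot B ($167), Osei→Lot E ($163), Delgado→Lot A ($177), Watson→Lot G ($172), total $679.
VCG payment = (others' best without Jensen) − (others' welfare with Jensen) = 679 − 584 = $95.

Jensen pays $95.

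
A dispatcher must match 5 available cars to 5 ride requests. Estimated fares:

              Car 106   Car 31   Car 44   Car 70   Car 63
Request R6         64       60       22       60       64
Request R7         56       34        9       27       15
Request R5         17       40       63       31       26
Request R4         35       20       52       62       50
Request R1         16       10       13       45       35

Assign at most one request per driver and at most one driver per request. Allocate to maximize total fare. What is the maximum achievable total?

Maximum total: $276

This is a one-to-one assignment (maximum-weight bipartite matching).
Optimal: Car 106→Request R7 ($56), Car 31→Request R6 ($60), Car 44→Request R5 ($63), Car 70→Request R4 ($62), Car 63→Request R1 ($35) — total 56+60+63+62+35 = $276.
Row-greedy (each driver in turn takes its best remaining request) gives $216, worse by 60.
No other one-to-one assignment exceeds $276.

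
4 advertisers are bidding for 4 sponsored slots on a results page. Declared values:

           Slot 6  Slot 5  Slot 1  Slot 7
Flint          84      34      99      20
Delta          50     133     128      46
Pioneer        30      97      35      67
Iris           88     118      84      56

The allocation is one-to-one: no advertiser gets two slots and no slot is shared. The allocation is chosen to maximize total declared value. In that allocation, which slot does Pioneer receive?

Pioneer receives Slot 7.

Optimal: Flint→Slot 6 ($84), Delta→Slot 1 ($128), Pioneer→Slot 7 ($67), Iris→Slot 5 ($118) — total 84+128+67+118 = $397.
Max-entry greedy (repeatedly take the single best remaining cell) gives $387, worse by 10.
Next-best assignment: Flint→Slot 1, Delta→Slot 5, Pioneer→Slot 7, Iris→Slot 6 = $387.
Swapping Flint↔Delta (Flint→Slot 1 $99, Delta→Slot 6 $50) loses 63.
Checked against all permutations: $397 is optimal.
Pioneer's own top slot is Slot 5 ($97), but forcing Pioneer→Slot 5 and reassigning the rest optimally gives only $365 — worse by 32.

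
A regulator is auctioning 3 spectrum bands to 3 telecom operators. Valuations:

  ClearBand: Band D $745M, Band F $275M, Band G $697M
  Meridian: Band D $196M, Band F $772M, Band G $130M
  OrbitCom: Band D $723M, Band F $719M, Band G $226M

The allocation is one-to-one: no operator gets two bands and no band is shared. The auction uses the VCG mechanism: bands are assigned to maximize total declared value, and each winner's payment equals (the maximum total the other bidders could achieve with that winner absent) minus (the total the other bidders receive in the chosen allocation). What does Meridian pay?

Meridian pays $44M.

Efficient allocation: ClearBand→Band G ($697M), Meridian→Band F ($772M), OrbitCom→Band D ($723M); total welfare W = $2192M.
Meridian receives Band F at value $772M, so the others get W − 772 = $1420M.
Without Meridian: best allocation of the remaining 2 bidders over all 3 bands is ClearBand→Band D ($745M), OrbitCom→Band F ($719M), total $1464M.
VCG payment = (others' best without Meridian) − (others' welfare with Meridian) = 1464 − 1420 = $44M.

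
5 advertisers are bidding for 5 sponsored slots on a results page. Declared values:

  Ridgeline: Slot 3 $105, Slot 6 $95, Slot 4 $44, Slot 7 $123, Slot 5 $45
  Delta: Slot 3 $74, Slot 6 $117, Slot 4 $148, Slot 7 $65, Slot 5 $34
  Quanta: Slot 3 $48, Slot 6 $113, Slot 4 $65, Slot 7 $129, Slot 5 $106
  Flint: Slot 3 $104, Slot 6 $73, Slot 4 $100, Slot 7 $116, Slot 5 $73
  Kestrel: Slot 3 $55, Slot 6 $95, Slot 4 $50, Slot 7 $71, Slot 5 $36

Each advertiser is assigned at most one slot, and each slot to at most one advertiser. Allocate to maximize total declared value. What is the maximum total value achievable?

Maximum total: $576

Optimal: Ridgeline→Slot 7 ($123), Delta→Slot 4 ($148), Quanta→Slot 5 ($106), Flint→Slot 3 ($104), Kestrel→Slot 6 ($95) — total 123+148+106+104+95 = $576.
Swapping Quanta↔Kestrel (Quanta→Slot 6 $113, Kestrel→Slot 5 $36) loses 52.
No other one-to-one assignment exceeds $576.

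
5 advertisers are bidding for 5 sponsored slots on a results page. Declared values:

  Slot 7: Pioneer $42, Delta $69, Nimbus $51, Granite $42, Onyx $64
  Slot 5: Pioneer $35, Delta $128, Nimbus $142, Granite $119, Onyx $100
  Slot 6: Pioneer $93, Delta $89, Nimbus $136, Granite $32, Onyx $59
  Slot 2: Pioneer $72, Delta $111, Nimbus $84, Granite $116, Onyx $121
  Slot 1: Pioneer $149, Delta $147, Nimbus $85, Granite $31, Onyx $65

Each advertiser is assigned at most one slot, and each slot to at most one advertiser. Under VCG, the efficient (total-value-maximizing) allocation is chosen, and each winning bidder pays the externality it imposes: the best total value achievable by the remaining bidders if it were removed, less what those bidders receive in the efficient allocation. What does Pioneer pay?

Pioneer pays $78.

Efficient allocation: Pioneer→Slot 1 ($149), Delta→Slot 7 ($69), Nimbus→Slot 6 ($136), Granite→Slot 5 ($119), Onyx→Slot 2 ($121); total welfare W = $594.
Pioneer receives Slot 1 at value $149, so the others get W − 149 = $445.
Without Pioneer: best allocation of the remaining 4 bidders over all 5 slots is Delta→Slot 1 ($147), Nimbus→Slot 6 ($136), Granite→Slot 5 ($119), Onyx→Slot 2 ($121), total $523.
VCG payment = (others' best without Pioneer) − (others' welfare with Pioneer) = 523 − 445 = $78.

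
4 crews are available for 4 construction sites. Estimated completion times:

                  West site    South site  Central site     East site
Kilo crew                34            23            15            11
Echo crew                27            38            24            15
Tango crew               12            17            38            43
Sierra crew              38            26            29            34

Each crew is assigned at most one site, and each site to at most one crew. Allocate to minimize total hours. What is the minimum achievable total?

This is a one-to-one assignment (minimum-cost bipartite matching).
Optimal: Kilo crew→Central site (15 hours), Echo crew→East site (15 hours), Tango crew→West site (12 hours), Sierra crew→South site (26 hours) — total 15+15+12+26 = 68 hours.
Next-best assignment: Kilo crew→East site, Echo crew→Central site, Tango crew→West site, Sierra crew→South site = 73 hours.
Swapping Tango crew↔Echo crew (Tango crew→East site 43 hours, Echo crew→West site 27 hours) adds 43.

Min total: 68 hours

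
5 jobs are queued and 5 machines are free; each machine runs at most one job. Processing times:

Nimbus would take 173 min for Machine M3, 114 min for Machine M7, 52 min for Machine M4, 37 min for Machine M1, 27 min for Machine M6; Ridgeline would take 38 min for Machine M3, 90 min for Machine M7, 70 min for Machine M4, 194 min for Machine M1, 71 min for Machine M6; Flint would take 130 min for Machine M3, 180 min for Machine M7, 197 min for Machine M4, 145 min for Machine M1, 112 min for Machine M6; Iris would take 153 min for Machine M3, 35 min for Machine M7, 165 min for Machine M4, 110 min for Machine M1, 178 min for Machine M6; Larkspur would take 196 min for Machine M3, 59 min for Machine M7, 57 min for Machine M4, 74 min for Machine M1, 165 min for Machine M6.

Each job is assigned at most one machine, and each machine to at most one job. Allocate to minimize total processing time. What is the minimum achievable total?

Min total: 279 min

Optimal: Nimbus→Machine M1 (37 min), Ridgeline→Machine M3 (38 min), Flint→Machine M6 (112 min), Iris→Machine M7 (35 min), Larkspur→Machine M4 (57 min) — total 37+38+112+35+57 = 279 min.
Min-entry greedy (repeatedly take the single cheapest remaining cell) gives 302 min, worse by 23.
Next-best assignment: Nimbus→Machine M6, Ridgeline→Machine M3, Flint→Machine M1, Iris→Machine M7, Larkspur→Machine M4 = 302 min.
Every other assignment is strictly worse.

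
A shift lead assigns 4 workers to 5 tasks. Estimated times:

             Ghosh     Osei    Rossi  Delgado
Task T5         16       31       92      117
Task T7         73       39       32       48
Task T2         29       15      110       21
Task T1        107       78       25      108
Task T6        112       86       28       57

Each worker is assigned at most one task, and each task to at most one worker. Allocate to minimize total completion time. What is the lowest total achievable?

Minimum total: 101 min

This is the linear assignment problem.
Optimal: Ghosh→Task T5 (16 min), Osei→Task T7 (39 min), Rossi→Task T1 (25 min), Delgado→Task T2 (21 min) — total 16+39+25+21 = 101 min.
Column-greedy (each task in turn goes to its cheapest remaining worker) gives 171 min, worse by 70.
Next-best assignment: Ghosh→Task T5, Osei→Task T7, Rossi→Task T6, Delgado→Task T2 = 104 min.
Swapping Osei↔Ghosh (Osei→Task T5 31 min, Ghosh→Task T7 73 min) adds 49.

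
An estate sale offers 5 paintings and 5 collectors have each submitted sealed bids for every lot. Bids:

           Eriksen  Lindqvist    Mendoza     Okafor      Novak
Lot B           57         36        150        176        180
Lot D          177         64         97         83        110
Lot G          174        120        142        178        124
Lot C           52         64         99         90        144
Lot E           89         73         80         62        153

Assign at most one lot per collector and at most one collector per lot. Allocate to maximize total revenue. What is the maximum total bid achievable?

Max total: $725

Optimal: Eriksen→Lot D ($177), Lindqvist→Lot G ($120), Mendoza→Lot C ($99), Okafor→Lot B ($176), Novak→Lot E ($153) — total 177+120+99+176+153 = $725.
Row-greedy (each collector in turn takes its best remaining lot) gives $690, worse by 35.
Swapping Lindqvist↔Mendoza (Lindqvist→Lot C $64, Mendoza→Lot G $142) loses 13.
Checked against all permutations: $725 is optimal.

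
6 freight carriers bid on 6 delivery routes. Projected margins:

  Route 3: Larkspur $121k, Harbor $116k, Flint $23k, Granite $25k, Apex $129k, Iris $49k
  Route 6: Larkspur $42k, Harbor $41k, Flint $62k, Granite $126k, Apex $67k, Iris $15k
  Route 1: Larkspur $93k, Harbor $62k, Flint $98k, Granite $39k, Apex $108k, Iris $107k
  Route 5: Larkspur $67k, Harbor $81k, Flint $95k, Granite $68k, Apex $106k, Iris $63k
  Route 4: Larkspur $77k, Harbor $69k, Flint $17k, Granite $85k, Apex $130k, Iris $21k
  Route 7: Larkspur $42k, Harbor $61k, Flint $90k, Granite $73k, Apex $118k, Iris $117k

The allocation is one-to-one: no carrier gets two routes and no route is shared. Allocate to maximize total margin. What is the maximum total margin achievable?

Max total: $677k

Optimal: Larkspur→Route 1 ($93k), Harbor→Route 3 ($116k), Flint→Route 5 ($95k), Granite→Route 6 ($126k), Apex→Route 4 ($130k), Iris→Route 7 ($117k) — total 93+116+95+126+130+117 = $677k.
Row-greedy (each carrier in turn takes its best remaining route) gives $673k, worse by 4.
Next-best assignment: Larkspur→Route 3, Harbor→Route 5, Flint→Route 1, Granite→Route 6, Apex→Route 4, Iris→Route 7 = $673k.
No other one-to-one assignment exceeds $677k.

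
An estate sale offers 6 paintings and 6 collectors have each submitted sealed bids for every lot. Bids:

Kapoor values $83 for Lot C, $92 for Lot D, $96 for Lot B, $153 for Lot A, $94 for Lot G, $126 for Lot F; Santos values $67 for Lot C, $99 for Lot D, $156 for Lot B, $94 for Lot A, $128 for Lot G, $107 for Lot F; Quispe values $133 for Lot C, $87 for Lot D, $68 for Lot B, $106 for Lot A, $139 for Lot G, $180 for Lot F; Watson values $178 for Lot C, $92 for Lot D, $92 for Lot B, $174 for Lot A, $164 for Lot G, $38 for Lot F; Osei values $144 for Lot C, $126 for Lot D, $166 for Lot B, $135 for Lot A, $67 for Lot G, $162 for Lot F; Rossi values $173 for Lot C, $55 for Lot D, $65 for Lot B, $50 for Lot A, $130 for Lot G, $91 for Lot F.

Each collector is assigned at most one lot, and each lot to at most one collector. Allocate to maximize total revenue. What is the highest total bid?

This is the linear assignment problem.
Optimal: Kapoor→Lot A ($153), Santos→Lot B ($156), Quispe→Lot F ($180), Watson→Lot G ($164), Osei→Lot D ($126), Rossi→Lot C ($173) — total 153+156+180+164+126+173 = $952.
Swapping Osei↔Rossi (Osei→Lot C $144, Rossi→Lot D $55) loses 100.
Checked against all permutations: $952 is optimal.

Maximum total: $952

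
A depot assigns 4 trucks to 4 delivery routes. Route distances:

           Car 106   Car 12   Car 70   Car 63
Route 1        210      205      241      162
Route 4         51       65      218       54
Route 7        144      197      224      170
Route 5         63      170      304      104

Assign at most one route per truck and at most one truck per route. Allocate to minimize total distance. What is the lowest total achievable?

Optimal: Car 106→Route 5 (63 km), Car 12→Route 4 (65 km), Car 70→Route 7 (224 km), Car 63→Route 1 (162 km) — total 63+65+224+162 = 514 km.
Min-entry greedy (repeatedly take the single cheapest remaining cell) gives 593 km, worse by 79.

Minimum total: 514 km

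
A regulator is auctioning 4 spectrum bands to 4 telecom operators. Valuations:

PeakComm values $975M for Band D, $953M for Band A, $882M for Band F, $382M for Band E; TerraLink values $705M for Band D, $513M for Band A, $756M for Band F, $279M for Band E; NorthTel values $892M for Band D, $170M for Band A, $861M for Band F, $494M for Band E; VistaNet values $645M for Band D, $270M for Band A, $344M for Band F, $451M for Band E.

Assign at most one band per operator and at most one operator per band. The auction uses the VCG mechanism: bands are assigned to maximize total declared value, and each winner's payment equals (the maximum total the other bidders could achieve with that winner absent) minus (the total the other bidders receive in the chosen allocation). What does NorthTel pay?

NorthTel pays $194M.

Efficient allocation: PeakComm→Band A ($953M), TerraLink→Band F ($756M), NorthTel→Band D ($892M), VistaNet→Band E ($451M); total welfare W = $3052M.
NorthTel receives Band D at value $892M, so the others get W − 892 = $2160M.
Without NorthTel: best allocation of the remaining 3 bidders over all 4 bands is PeakComm→Band A ($953M), TerraLink→Band F ($756M), VistaNet→Band D ($645M), total $2354M.
VCG payment = (others' best without NorthTel) − (others' welfare with NorthTel) = 2354 − 2160 = $194M.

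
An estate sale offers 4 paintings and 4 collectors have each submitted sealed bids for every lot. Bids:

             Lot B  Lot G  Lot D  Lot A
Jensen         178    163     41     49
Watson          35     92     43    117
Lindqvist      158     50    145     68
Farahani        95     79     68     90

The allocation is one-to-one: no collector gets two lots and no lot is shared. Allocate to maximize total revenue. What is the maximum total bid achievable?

This is the linear assignment problem.
Optimal: Jensen→Lot G ($163), Watson→Lot A ($117), Lindqvist→Lot D ($145), Farahani→Lot B ($95) — total 163+117+145+95 = $520.

Maximum total: $520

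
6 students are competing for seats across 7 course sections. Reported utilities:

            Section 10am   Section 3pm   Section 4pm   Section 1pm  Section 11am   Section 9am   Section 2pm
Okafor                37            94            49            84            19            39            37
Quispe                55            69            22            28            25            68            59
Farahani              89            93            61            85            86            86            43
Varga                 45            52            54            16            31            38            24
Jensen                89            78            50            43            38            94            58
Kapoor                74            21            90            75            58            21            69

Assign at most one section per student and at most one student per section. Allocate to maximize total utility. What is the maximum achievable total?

Optimal: Okafor→Section 1pm (84 points), Quispe→Section 9am (68 points), Farahani→Section 11am (86 points), Varga→Section 3pm (52 points), Jensen→Section 10am (89 points), Kapoor→Section 4pm (90 points) — total 84+68+86+52+89+90 = 469 points.
Row-greedy (each student in turn takes its best remaining section) gives 438 points, worse by 31.

Maximum total: 469 points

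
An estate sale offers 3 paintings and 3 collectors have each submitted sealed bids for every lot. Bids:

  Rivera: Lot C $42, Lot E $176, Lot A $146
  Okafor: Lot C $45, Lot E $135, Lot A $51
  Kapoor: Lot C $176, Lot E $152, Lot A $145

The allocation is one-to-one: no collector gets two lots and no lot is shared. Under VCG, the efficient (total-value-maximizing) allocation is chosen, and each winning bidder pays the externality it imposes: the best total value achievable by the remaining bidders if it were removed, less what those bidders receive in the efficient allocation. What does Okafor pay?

Efficient allocation: Rivera→Lot A ($146), Okafor→Lot E ($135), Kapoor→Lot C ($176); total welfare W = $457.
Okafor receives Lot E at value $135, so the others get W − 135 = $322.
Without Okafor: best allocation of the remaining 2 bidders over all 3 lots is Rivera→Lot E ($176), Kapoor→Lot C ($176), total $352.
VCG payment = (others' best without Okafor) − (others' welfare with Okafor) = 352 − 322 = $30.

Okafor pays $30.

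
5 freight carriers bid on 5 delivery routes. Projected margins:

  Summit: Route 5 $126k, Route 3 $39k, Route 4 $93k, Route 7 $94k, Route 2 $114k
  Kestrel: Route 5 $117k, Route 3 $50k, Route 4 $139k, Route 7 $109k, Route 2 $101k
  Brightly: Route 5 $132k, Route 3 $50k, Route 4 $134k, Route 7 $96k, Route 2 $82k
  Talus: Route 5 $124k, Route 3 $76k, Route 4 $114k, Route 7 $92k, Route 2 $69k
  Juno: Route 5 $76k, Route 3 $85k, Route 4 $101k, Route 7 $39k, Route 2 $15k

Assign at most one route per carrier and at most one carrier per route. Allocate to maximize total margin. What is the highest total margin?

Maximum total: $566k

Optimal: Summit→Route 2 ($114k), Kestrel→Route 7 ($109k), Brightly→Route 4 ($134k), Talus→Route 5 ($124k), Juno→Route 3 ($85k) — total 114+109+134+124+85 = $566k.
Column-greedy (each route in turn goes to its best remaining carrier) gives $519k, worse by 47.
No other one-to-one assignment exceeds $566k.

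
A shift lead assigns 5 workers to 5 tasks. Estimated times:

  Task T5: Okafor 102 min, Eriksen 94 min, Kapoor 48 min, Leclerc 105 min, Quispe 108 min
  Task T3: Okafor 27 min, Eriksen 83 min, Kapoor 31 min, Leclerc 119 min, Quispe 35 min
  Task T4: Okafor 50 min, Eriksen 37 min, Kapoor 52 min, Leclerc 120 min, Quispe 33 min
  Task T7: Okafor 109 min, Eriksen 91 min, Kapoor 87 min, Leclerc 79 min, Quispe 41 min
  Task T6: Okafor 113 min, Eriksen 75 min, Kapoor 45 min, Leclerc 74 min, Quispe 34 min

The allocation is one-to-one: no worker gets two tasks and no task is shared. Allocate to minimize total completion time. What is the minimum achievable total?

This is a one-to-one assignment (minimum-cost bipartite matching).
Optimal: Okafor→Task T3 (27 min), Eriksen→Task T4 (37 min), Kapoor→Task T5 (48 min), Leclerc→Task T7 (79 min), Quispe→Task T6 (34 min) — total 27+37+48+79+34 = 225 min.
Min-entry greedy (repeatedly take the single cheapest remaining cell) gives 278 min, worse by 53.
Next-best assignment: Okafor→Task T3, Eriksen→Task T4, Kapoor→Task T5, Leclerc→Task T6, Quispe→Task T7 = 227 min.
Every other assignment is strictly worse.

Min total: 225 min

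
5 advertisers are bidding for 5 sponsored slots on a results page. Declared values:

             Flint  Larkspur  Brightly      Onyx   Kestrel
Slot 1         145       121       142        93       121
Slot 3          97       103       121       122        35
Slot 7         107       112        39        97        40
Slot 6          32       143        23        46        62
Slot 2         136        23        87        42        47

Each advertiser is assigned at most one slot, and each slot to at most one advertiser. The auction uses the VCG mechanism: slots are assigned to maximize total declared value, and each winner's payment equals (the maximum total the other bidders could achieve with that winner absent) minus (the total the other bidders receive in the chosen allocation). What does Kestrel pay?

Kestrel pays $46.

Efficient allocation: Flint→Slot 2 ($136), Larkspur→Slot 6 ($143), Brightly→Slot 3 ($121), Onyx→Slot 7 ($97), Kestrel→Slot 1 ($121); total welfare W = $618.
Kestrel receives Slot 1 at value $121, so the others get W − 121 = $497.
Without Kestrel: best allocation of the remaining 4 bidders over all 5 slots is Flint→Slot 2 ($136), Larkspur→Slot 6 ($143), Brightly→Slot 1 ($142), Onyx→Slot 3 ($122), total $543.
VCG payment = (others' best without Kestrel) − (others' welfare with Kestrel) = 543 − 497 = $46.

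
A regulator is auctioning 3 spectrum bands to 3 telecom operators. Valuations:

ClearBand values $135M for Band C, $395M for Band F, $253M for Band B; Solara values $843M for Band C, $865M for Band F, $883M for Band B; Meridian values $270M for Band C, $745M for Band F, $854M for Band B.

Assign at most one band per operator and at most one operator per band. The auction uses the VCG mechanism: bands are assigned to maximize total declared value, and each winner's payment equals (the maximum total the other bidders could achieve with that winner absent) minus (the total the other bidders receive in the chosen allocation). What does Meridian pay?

Efficient allocation: ClearBand→Band F ($395M), Solara→Band C ($843M), Meridian→Band B ($854M); total welfare W = $2092M.
Meridian receives Band B at value $854M, so the others get W − 854 = $1238M.
Without Meridian: best allocation of the remaining 2 bidders over all 3 bands is ClearBand→Band F ($395M), Solara→Band B ($883M), total $1278M.
VCG payment = (others' best without Meridian) − (others' welfare with Meridian) = 1278 − 1238 = $40M.

Meridian pays $40M.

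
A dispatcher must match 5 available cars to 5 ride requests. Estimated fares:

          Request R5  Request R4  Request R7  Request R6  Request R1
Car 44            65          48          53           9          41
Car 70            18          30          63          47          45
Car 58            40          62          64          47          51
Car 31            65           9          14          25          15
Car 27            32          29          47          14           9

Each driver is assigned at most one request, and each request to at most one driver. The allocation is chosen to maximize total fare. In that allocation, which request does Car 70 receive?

Car 70 receives Request R6.

Optimal: Car 44→Request R1 ($41), Car 70→Request R6 ($47), Car 58→Request R4 ($62), Car 31→Request R5 ($65), Car 27→Request R7 ($47) — total 41+47+62+65+47 = $262.
Max-entry greedy (repeatedly take the single best remaining cell) gives $220, worse by 42.
Next-best assignment: Car 44→Request R4, Car 70→Request R6, Car 58→Request R1, Car 31→Request R5, Car 27→Request R7 = $258.
Swapping Car 70↔Car 31 (Car 70→Request R5 $18, Car 31→Request R6 $25) loses 69.
Car 70's own top request is Request R7 ($63), but forcing Car 70→Request R7 and reassigning the rest optimally gives only $245 — worse by 17.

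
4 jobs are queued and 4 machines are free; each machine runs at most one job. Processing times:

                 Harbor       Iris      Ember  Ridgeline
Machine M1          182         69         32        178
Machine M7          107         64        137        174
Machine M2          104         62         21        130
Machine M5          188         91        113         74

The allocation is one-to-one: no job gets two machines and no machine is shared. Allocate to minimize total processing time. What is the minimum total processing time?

Min total: 271 min

Optimal: Harbor→Machine M7 (107 min), Iris→Machine M1 (69 min), Ember→Machine M2 (21 min), Ridgeline→Machine M5 (74 min) — total 107+69+21+74 = 271 min.
Column-greedy (each machine in turn goes to its cheapest remaining job) gives 274 min, worse by 3.
Next-best assignment: Harbor→Machine M2, Iris→Machine M7, Ember→Machine M1, Ridgeline→Machine M5 = 274 min.
Swapping Iris↔Ridgeline (Iris→Machine M5 91 min, Ridgeline→Machine M1 178 min) adds 126.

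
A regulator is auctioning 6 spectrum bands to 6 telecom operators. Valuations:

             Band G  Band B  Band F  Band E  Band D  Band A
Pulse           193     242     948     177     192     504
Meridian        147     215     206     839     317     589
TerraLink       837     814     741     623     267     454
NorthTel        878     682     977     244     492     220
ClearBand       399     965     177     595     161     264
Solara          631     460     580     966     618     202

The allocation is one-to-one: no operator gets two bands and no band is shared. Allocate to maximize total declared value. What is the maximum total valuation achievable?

This is the linear assignment problem.
Optimal: Pulse→Band F ($948M), Meridian→Band A ($589M), TerraLink→Band G ($837M), NorthTel→Band D ($492M), ClearBand→Band B ($965M), Solara→Band E ($966M) — total 948+589+837+492+965+966 = $4797M.
Row-greedy (each operator in turn takes its best remaining band) gives $4188M, worse by 609.
Next-best assignment: Pulse→Band A, Meridian→Band E, TerraLink→Band G, NorthTel→Band F, ClearBand→Band B, Solara→Band D = $4740M.

Maximum total: $4797M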